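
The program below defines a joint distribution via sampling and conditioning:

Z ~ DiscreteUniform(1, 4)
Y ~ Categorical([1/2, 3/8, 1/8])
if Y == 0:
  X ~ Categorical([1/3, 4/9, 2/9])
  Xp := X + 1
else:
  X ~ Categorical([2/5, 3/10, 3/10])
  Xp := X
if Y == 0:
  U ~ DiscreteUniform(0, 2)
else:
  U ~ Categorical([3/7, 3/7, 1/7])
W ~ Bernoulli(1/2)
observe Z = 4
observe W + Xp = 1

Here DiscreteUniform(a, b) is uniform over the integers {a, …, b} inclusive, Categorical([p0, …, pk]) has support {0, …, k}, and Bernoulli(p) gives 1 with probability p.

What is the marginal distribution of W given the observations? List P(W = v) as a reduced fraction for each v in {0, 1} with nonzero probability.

Enumerate traces; 15 have nonzero weight after conditioning:
  (Z=4, Y=0, X=0, U=0, W=0) weight 1/144
  (Z=4, Y=0, X=0, U=1, W=0) weight 1/144
  (Z=4, Y=0, X=0, U=2, W=0) weight 1/144
  (Z=4, Y=1, X=0, U=0, W=1) weight 9/1120
  (Z=4, Y=1, X=0, U=1, W=1) weight 9/1120
  (Z=4, Y=1, X=0, U=2, W=1) weight 3/1120
  (Z=4, Y=1, X=1, U=0, W=0) weight 27/4480
  (Z=4, Y=1, X=1, U=1, W=0) weight 27/4480
  … 7 more
Group by W:
  weight(W=0) = 19/480
  weight(W=1) = 1/40
Total weight = 19/480 + 1/40 = 31/480
P(W=0 | obs) = 19/480 / 31/480 = 19/31
P(W=1 | obs) = 1/40 / 31/480 = 12/31

P(W=0) = 19/31, P(W=1) = 12/31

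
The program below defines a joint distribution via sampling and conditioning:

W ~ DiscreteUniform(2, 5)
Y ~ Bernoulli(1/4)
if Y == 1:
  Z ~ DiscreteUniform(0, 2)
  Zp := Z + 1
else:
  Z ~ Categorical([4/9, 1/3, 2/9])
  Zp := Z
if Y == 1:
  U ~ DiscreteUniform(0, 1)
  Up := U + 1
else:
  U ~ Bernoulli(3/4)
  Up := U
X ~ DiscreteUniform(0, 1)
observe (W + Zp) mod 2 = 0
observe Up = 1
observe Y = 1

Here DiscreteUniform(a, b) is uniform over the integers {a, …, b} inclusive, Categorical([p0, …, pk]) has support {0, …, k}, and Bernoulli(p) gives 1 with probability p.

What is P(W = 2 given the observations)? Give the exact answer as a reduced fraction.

P(W = 2 | obs) = 1/6

Enumerate traces; 12 have nonzero weight after conditioning:
  (W=2, Y=1, Z=1, U=0, X=0) weight 1/192
  (W=2, Y=1, Z=1, U=0, X=1) weight 1/192
  (W=3, Y=1, Z=0, U=0, X=0) weight 1/192
  (W=3, Y=1, Z=0, U=0, X=1) weight 1/192
  (W=3, Y=1, Z=2, U=0, X=0) weight 1/192
  (W=3, Y=1, Z=2, U=0, X=1) weight 1/192
  (W=4, Y=1, Z=1, U=0, X=0) weight 1/192
  (W=4, Y=1, Z=1, U=0, X=1) weight 1/192
  (W=5, Y=1, Z=0, U=0, X=0) weight 1/192
  … 3 more
Group by W:
  weight(W=2) = 1/96
  weight(W=3) = 1/48
  weight(W=4) = 1/96
  weight(W=5) = 1/48
Total weight = 1/96 + 1/48 + 1/96 + 1/48 = 1/16
P(W=2 | obs) = 1/96 / 1/16 = 1/6
P(W=3 | obs) = 1/48 / 1/16 = 1/3
P(W=4 | obs) = 1/96 / 1/16 = 1/6
P(W=5 | obs) = 1/48 / 1/16 = 1/3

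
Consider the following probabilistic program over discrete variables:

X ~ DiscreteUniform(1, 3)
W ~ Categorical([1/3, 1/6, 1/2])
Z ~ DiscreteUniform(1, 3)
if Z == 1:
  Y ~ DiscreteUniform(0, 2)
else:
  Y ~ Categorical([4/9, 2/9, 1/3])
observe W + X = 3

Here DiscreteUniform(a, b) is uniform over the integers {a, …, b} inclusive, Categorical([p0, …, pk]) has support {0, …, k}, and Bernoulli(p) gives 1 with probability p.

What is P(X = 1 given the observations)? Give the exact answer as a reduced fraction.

P(X = 1 | obs) = 1/2

Enumerate traces; 27 have nonzero weight after conditioning:
  (X=1, W=2, Z=1, Y=0) weight 1/54
  (X=1, W=2, Z=1, Y=1) weight 1/54
  (X=1, W=2, Z=1, Y=2) weight 1/54
  (X=1, W=2, Z=2, Y=0) weight 2/81
  (X=1, W=2, Z=2, Y=1) weight 1/81
  (X=1, W=2, Z=2, Y=2) weight 1/54
  (X=1, W=2, Z=3, Y=0) weight 2/81
  (X=1, W=2, Z=3, Y=1) weight 1/81
  (X=2, W=1, Z=1, Y=0) weight 1/162
  (X=3, W=0, Z=1, Y=0) weight 1/81
  … 17 more
Group by X:
  weight(X=1) = 1/6
  weight(X=2) = 1/18
  weight(X=3) = 1/9
Total weight = 1/6 + 1/18 + 1/9 = 1/3
P(X=1 | obs) = 1/6 / 1/3 = 1/2
P(X=2 | obs) = 1/18 / 1/3 = 1/6
P(X=3 | obs) = 1/9 / 1/3 = 1/3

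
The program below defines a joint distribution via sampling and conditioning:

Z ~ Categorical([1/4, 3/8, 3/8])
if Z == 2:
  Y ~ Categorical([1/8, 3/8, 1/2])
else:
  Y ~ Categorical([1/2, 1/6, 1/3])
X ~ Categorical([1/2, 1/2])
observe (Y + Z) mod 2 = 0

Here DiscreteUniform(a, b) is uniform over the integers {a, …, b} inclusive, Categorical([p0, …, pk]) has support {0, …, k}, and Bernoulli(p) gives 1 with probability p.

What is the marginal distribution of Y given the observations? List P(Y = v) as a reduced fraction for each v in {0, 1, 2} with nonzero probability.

P(Y=0) = 33/97, P(Y=1) = 12/97, P(Y=2) = 52/97

Enumerate traces; 10 have nonzero weight after conditioning:
  (Z=0, Y=0, X=0) weight 1/16
  (Z=0, Y=0, X=1) weight 1/16
  (Z=0, Y=2, X=0) weight 1/24
  (Z=0, Y=2, X=1) weight 1/24
  (Z=1, Y=1, X=0) weight 1/32
  (Z=1, Y=1, X=1) weight 1/32
  (Z=2, Y=0, X=0) weight 3/128
  (Z=2, Y=0, X=1) weight 3/128
  … 2 more
Group by Y:
  weight(Y=0) = 11/64
  weight(Y=1) = 1/16
  weight(Y=2) = 13/48
Total weight = 11/64 + 1/16 + 13/48 = 97/192
P(Y=0 | obs) = 11/64 / 97/192 = 33/97
P(Y=1 | obs) = 1/16 / 97/192 = 12/97
P(Y=2 | obs) = 13/48 / 97/192 = 52/97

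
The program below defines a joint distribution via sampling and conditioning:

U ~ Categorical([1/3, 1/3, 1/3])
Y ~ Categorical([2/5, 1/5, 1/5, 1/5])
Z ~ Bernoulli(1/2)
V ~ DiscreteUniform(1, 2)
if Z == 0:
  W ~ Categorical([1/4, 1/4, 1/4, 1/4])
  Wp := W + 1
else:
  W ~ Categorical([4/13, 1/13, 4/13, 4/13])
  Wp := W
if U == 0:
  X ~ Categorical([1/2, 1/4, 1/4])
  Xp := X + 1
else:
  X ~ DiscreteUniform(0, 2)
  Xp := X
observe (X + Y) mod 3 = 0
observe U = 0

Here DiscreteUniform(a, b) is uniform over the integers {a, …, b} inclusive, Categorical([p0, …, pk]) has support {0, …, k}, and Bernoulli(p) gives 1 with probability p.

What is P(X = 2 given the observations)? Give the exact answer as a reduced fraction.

P(X = 2 | obs) = 1/8

Enumerate traces; 64 have nonzero weight after conditioning:
  (U=0, Y=0, Z=0, V=1, W=0, X=0) weight 1/240
  (U=0, Y=0, Z=0, V=1, W=1, X=0) weight 1/240
  (U=0, Y=0, Z=0, V=1, W=2, X=0) weight 1/240
  (U=0, Y=0, Z=0, V=1, W=3, X=0) weight 1/240
  (U=0, Y=0, Z=0, V=2, W=0, X=0) weight 1/240
  (U=0, Y=0, Z=0, V=2, W=1, X=0) weight 1/240
  (U=0, Y=0, Z=0, V=2, W=2, X=0) weight 1/240
  (U=0, Y=0, Z=0, V=2, W=3, X=0) weight 1/240
  (U=0, Y=1, Z=0, V=1, W=0, X=2) weight 1/960
  (U=0, Y=2, Z=0, V=1, W=0, X=1) weight 1/960
  … 54 more
Group by X:
  weight(X=0) = 1/10
  weight(X=1) = 1/60
  weight(X=2) = 1/60
Total weight = 1/10 + 1/60 + 1/60 = 2/15
P(X=0 | obs) = 1/10 / 2/15 = 3/4
P(X=1 | obs) = 1/60 / 2/15 = 1/8
P(X=2 | obs) = 1/60 / 2/15 = 1/8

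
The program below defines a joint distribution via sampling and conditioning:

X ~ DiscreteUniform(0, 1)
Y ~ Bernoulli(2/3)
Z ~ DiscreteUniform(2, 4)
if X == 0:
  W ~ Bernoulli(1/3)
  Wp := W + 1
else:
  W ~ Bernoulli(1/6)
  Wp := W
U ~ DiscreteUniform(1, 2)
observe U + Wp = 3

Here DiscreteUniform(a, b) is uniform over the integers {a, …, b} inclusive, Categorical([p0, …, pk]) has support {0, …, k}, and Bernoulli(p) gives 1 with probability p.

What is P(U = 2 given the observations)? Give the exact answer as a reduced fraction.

Enumerate traces; 18 have nonzero weight after conditioning:
  (X=0, Y=0, Z=2, W=0, U=2) weight 1/54
  (X=0, Y=0, Z=2, W=1, U=1) weight 1/108
  (X=0, Y=0, Z=3, W=0, U=2) weight 1/54
  (X=0, Y=0, Z=3, W=1, U=1) weight 1/108
  (X=0, Y=0, Z=4, W=0, U=2) weight 1/54
  (X=0, Y=0, Z=4, W=1, U=1) weight 1/108
  (X=0, Y=1, Z=2, W=0, U=2) weight 1/27
  (X=0, Y=1, Z=2, W=1, U=1) weight 1/54
  … 10 more
Group by U:
  weight(U=1) = 1/12
  weight(U=2) = 5/24
Total weight = 1/12 + 5/24 = 7/24
P(U=1 | obs) = 1/12 / 7/24 = 2/7
P(U=2 | obs) = 5/24 / 7/24 = 5/7

P(U = 2 | obs) = 5/7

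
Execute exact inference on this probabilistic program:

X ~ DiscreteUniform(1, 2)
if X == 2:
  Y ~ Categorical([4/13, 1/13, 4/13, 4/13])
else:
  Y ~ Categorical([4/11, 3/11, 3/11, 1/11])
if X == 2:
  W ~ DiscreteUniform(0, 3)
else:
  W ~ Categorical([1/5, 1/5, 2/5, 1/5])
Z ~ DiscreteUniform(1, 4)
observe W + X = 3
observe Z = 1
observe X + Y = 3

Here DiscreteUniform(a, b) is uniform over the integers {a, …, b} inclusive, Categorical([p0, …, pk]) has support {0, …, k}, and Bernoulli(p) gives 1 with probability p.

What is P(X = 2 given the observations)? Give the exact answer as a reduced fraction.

Enumerate traces; 2 have nonzero weight after conditioning:
  (X=1, Y=2, W=2, Z=1) weight 3/220
  (X=2, Y=1, W=1, Z=1) weight 1/416
Group by X:
  weight(X=1) = 3/220
  weight(X=2) = 1/416
Total weight = 3/220 + 1/416 = 367/22880
P(X=1 | obs) = 3/220 / 367/22880 = 312/367
P(X=2 | obs) = 1/416 / 367/22880 = 55/367

P(X = 2 | obs) = 55/367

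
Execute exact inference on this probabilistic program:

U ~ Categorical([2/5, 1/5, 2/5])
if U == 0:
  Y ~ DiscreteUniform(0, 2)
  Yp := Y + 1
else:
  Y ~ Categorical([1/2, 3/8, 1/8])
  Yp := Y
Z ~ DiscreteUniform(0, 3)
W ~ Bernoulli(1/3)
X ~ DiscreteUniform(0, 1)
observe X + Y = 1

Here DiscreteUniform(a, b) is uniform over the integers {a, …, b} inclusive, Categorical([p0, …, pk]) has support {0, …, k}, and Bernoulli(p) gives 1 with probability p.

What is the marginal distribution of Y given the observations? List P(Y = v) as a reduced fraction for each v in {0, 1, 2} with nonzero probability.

Enumerate traces; 48 have nonzero weight after conditioning:
  (U=0, Y=0, Z=0, W=0, X=1) weight 1/90
  (U=0, Y=0, Z=0, W=1, X=1) weight 1/180
  (U=0, Y=0, Z=1, W=0, X=1) weight 1/90
  (U=0, Y=0, Z=1, W=1, X=1) weight 1/180
  (U=0, Y=0, Z=2, W=0, X=1) weight 1/90
  (U=0, Y=0, Z=2, W=1, X=1) weight 1/180
  (U=0, Y=0, Z=3, W=0, X=1) weight 1/90
  (U=0, Y=0, Z=3, W=1, X=1) weight 1/180
  (U=0, Y=1, Z=0, W=0, X=0) weight 1/90
  … 39 more
Group by Y:
  weight(Y=0) = 13/60
  weight(Y=1) = 43/240
Total weight = 13/60 + 43/240 = 19/48
P(Y=0 | obs) = 13/60 / 19/48 = 52/95
P(Y=1 | obs) = 43/240 / 19/48 = 43/95

P(Y=0) = 52/95, P(Y=1) = 43/95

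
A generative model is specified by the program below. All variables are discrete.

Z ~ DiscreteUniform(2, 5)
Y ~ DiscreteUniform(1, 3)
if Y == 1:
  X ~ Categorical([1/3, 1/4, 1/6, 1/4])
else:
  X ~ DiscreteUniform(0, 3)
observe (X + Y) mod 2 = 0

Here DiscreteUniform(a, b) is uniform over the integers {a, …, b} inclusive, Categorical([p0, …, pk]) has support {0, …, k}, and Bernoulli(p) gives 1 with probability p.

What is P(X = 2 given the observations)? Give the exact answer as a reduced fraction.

P(X = 2 | obs) = 1/6

Enumerate traces; 24 have nonzero weight after conditioning:
  (Z=2, Y=1, X=1) weight 1/48
  (Z=2, Y=1, X=3) weight 1/48
  (Z=2, Y=2, X=0) weight 1/48
  (Z=2, Y=2, X=2) weight 1/48
  (Z=2, Y=3, X=1) weight 1/48
  (Z=2, Y=3, X=3) weight 1/48
  (Z=3, Y=1, X=1) weight 1/48
  (Z=3, Y=1, X=3) weight 1/48
  … 16 more
Group by X:
  weight(X=0) = 1/12
  weight(X=1) = 1/6
  weight(X=2) = 1/12
  weight(X=3) = 1/6
Total weight = 1/12 + 1/6 + 1/12 + 1/6 = 1/2
P(X=0 | obs) = 1/12 / 1/2 = 1/6
P(X=1 | obs) = 1/6 / 1/2 = 1/3
P(X=2 | obs) = 1/12 / 1/2 = 1/6
P(X=3 | obs) = 1/6 / 1/2 = 1/3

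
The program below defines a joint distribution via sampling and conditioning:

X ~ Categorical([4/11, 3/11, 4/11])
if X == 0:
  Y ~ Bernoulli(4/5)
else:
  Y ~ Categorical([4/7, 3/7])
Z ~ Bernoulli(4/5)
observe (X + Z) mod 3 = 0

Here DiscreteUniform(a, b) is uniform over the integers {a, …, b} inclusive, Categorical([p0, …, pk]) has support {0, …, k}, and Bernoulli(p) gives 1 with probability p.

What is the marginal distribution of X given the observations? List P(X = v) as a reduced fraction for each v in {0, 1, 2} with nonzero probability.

P(X=0) = 1/5, P(X=2) = 4/5

Enumerate traces; 4 have nonzero weight after conditioning:
  (X=0, Y=0, Z=0) weight 4/275
  (X=0, Y=1, Z=0) weight 16/275
  (X=2, Y=0, Z=1) weight 64/385
  (X=2, Y=1, Z=1) weight 48/385
Group by X:
  weight(X=0) = 4/55
  weight(X=2) = 16/55
Total weight = 4/55 + 16/55 = 4/11
P(X=0 | obs) = 4/55 / 4/11 = 1/5
P(X=2 | obs) = 16/55 / 4/11 = 4/5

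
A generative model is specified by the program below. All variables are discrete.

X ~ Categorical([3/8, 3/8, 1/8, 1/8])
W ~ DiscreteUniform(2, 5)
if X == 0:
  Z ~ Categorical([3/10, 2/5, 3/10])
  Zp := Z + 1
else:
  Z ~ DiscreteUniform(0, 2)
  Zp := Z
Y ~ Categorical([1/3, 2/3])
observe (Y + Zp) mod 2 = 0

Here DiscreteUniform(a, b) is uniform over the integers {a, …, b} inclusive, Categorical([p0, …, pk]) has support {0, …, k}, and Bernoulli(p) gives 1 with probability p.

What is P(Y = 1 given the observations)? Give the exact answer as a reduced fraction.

P(Y = 1 | obs) = 26/43

Enumerate traces; 48 have nonzero weight after conditioning:
  (X=0, W=2, Z=0, Y=1) weight 3/160
  (X=0, W=2, Z=1, Y=0) weight 1/80
  (X=0, W=2, Z=2, Y=1) weight 3/160
  (X=0, W=3, Z=0, Y=1) weight 3/160
  (X=0, W=3, Z=1, Y=0) weight 1/80
  (X=0, W=3, Z=2, Y=1) weight 3/160
  (X=0, W=4, Z=0, Y=1) weight 3/160
  (X=0, W=4, Z=1, Y=0) weight 1/80
  … 40 more
Group by Y:
  weight(Y=0) = 17/90
  weight(Y=1) = 13/45
Total weight = 17/90 + 13/45 = 43/90
P(Y=0 | obs) = 17/90 / 43/90 = 17/43
P(Y=1 | obs) = 13/45 / 43/90 = 26/43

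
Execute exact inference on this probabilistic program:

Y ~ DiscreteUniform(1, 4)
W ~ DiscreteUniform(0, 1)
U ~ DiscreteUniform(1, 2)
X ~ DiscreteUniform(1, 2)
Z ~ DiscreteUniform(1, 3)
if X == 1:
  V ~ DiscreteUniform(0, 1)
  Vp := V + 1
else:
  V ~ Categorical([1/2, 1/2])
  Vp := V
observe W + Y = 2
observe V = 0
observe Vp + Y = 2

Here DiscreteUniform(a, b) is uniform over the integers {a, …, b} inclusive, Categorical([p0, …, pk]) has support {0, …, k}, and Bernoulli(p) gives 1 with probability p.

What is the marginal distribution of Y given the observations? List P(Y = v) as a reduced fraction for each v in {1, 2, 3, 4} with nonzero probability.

Enumerate traces; 12 have nonzero weight after conditioning:
  (Y=1, W=1, U=1, X=1, Z=1, V=0) weight 1/192
  (Y=1, W=1, U=1, X=1, Z=2, V=0) weight 1/192
  (Y=1, W=1, U=1, X=1, Z=3, V=0) weight 1/192
  (Y=1, W=1, U=2, X=1, Z=1, V=0) weight 1/192
  (Y=1, W=1, U=2, X=1, Z=2, V=0) weight 1/192
  (Y=1, W=1, U=2, X=1, Z=3, V=0) weight 1/192
  (Y=2, W=0, U=1, X=2, Z=1, V=0) weight 1/192
  (Y=2, W=0, U=1, X=2, Z=2, V=0) weight 1/192
  … 4 more
Group by Y:
  weight(Y=1) = 1/32
  weight(Y=2) = 1/32
Total weight = 1/32 + 1/32 = 1/16
P(Y=1 | obs) = 1/32 / 1/16 = 1/2
P(Y=2 | obs) = 1/32 / 1/16 = 1/2

P(Y=1) = 1/2, P(Y=2) = 1/2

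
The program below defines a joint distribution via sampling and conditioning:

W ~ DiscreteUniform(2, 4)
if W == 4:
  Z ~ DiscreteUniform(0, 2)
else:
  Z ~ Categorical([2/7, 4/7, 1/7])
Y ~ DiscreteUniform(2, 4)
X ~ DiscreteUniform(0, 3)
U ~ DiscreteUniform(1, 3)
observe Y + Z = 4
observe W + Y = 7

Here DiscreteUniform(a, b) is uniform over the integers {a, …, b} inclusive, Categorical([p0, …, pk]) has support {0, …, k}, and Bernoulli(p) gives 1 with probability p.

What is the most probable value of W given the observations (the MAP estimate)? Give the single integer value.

Enumerate traces; 24 have nonzero weight after conditioning:
  (W=3, Z=0, Y=4, X=0, U=1) weight 1/378
  (W=3, Z=0, Y=4, X=0, U=2) weight 1/378
  (W=3, Z=0, Y=4, X=0, U=3) weight 1/378
  (W=3, Z=0, Y=4, X=1, U=1) weight 1/378
  (W=3, Z=0, Y=4, X=1, U=2) weight 1/378
  (W=3, Z=0, Y=4, X=1, U=3) weight 1/378
  (W=3, Z=0, Y=4, X=2, U=1) weight 1/378
  (W=3, Z=0, Y=4, X=2, U=2) weight 1/378
  (W=4, Z=1, Y=3, X=0, U=1) weight 1/324
  … 15 more
Group by W:
  weight(W=3) = 2/63
  weight(W=4) = 1/27
Total weight = 2/63 + 1/27 = 13/189
P(W=3 | obs) = 2/63 / 13/189 = 6/13
P(W=4 | obs) = 1/27 / 13/189 = 7/13
argmax = 4

argmax_v P(W = v | obs) = 4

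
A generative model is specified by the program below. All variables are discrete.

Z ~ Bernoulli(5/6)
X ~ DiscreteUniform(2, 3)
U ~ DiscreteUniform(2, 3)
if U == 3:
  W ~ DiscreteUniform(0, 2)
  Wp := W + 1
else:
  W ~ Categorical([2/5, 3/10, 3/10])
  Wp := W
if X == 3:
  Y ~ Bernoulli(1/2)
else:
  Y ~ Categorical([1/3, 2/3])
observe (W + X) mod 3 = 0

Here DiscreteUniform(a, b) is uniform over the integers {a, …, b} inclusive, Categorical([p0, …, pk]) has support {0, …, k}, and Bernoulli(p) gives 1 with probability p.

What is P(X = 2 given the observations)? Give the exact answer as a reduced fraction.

Enumerate traces; 16 have nonzero weight after conditioning:
  (Z=0, X=2, U=2, W=1, Y=0) weight 1/240
  (Z=0, X=2, U=2, W=1, Y=1) weight 1/120
  (Z=0, X=2, U=3, W=1, Y=0) weight 1/216
  (Z=0, X=2, U=3, W=1, Y=1) weight 1/108
  (Z=0, X=3, U=2, W=0, Y=0) weight 1/120
  (Z=0, X=3, U=2, W=0, Y=1) weight 1/120
  (Z=0, X=3, U=3, W=0, Y=0) weight 1/144
  (Z=0, X=3, U=3, W=0, Y=1) weight 1/144
  … 8 more
Group by X:
  weight(X=2) = 19/120
  weight(X=3) = 11/60
Total weight = 19/120 + 11/60 = 41/120
P(X=2 | obs) = 19/120 / 41/120 = 19/41
P(X=3 | obs) = 11/60 / 41/120 = 22/41

P(X = 2 | obs) = 19/41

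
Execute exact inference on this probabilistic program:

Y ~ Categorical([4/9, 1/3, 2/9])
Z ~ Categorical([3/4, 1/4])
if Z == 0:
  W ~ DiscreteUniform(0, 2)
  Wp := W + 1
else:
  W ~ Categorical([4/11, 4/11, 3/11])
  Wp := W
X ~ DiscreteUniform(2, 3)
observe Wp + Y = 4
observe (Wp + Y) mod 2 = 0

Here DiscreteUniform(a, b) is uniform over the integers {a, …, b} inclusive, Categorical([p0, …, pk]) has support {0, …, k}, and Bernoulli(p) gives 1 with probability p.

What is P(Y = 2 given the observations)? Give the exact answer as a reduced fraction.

P(Y = 2 | obs) = 28/61

Enumerate traces; 6 have nonzero weight after conditioning:
  (Y=1, Z=0, W=2, X=2) weight 1/24
  (Y=1, Z=0, W=2, X=3) weight 1/24
  (Y=2, Z=0, W=1, X=2) weight 1/36
  (Y=2, Z=0, W=1, X=3) weight 1/36
  (Y=2, Z=1, W=2, X=2) weight 1/132
  (Y=2, Z=1, W=2, X=3) weight 1/132
Group by Y:
  weight(Y=1) = 1/12
  weight(Y=2) = 7/99
Total weight = 1/12 + 7/99 = 61/396
P(Y=1 | obs) = 1/12 / 61/396 = 33/61
P(Y=2 | obs) = 7/99 / 61/396 = 28/61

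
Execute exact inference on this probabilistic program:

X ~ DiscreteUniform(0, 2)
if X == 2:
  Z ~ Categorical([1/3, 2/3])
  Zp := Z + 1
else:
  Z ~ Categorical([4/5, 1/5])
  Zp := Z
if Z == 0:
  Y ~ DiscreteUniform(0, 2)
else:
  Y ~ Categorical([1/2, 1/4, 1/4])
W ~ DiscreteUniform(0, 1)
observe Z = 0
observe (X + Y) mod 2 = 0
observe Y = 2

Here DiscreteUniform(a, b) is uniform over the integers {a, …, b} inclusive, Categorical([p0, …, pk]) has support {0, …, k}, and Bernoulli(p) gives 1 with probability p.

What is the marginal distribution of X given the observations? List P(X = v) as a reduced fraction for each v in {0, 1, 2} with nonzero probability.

Enumerate traces; 4 have nonzero weight after conditioning:
  (X=0, Z=0, Y=2, W=0) weight 2/45
  (X=0, Z=0, Y=2, W=1) weight 2/45
  (X=2, Z=0, Y=2, W=0) weight 1/54
  (X=2, Z=0, Y=2, W=1) weight 1/54
Group by X:
  weight(X=0) = 4/45
  weight(X=2) = 1/27
Total weight = 4/45 + 1/27 = 17/135
P(X=0 | obs) = 4/45 / 17/135 = 12/17
P(X=2 | obs) = 1/27 / 17/135 = 5/17

P(X=0) = 12/17, P(X=2) = 5/17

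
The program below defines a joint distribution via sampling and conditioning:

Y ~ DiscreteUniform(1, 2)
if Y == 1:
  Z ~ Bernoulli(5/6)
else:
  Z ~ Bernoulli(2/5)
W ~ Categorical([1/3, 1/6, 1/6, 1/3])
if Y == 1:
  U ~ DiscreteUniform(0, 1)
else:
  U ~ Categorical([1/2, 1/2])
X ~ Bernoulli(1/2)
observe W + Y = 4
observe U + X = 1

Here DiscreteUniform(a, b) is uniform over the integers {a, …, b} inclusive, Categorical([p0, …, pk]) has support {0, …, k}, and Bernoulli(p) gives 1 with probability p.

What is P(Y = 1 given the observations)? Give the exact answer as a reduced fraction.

P(Y = 1 | obs) = 2/3

Enumerate traces; 8 have nonzero weight after conditioning:
  (Y=1, Z=0, W=3, U=0, X=1) weight 1/144
  (Y=1, Z=0, W=3, U=1, X=0) weight 1/144
  (Y=1, Z=1, W=3, U=0, X=1) weight 5/144
  (Y=1, Z=1, W=3, U=1, X=0) weight 5/144
  (Y=2, Z=0, W=2, U=0, X=1) weight 1/80
  (Y=2, Z=0, W=2, U=1, X=0) weight 1/80
  (Y=2, Z=1, W=2, U=0, X=1) weight 1/120
  (Y=2, Z=1, W=2, U=1, X=0) weight 1/120
Group by Y:
  weight(Y=1) = 1/12
  weight(Y=2) = 1/24
Total weight = 1/12 + 1/24 = 1/8
P(Y=1 | obs) = 1/12 / 1/8 = 2/3
P(Y=2 | obs) = 1/24 / 1/8 = 1/3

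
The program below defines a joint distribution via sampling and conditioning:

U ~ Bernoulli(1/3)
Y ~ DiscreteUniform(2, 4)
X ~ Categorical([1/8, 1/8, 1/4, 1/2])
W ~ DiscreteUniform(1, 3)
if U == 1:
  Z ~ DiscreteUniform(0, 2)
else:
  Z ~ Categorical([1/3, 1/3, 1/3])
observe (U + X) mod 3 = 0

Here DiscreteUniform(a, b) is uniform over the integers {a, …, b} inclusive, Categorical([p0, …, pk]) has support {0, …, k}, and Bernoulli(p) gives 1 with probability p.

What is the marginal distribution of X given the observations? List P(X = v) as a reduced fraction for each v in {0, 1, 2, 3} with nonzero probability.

Enumerate traces; 81 have nonzero weight after conditioning:
  (U=0, Y=2, X=0, W=1, Z=0) weight 1/324
  (U=0, Y=2, X=0, W=1, Z=1) weight 1/324
  (U=0, Y=2, X=0, W=1, Z=2) weight 1/324
  (U=0, Y=2, X=0, W=2, Z=0) weight 1/324
  (U=0, Y=2, X=0, W=2, Z=1) weight 1/324
  (U=0, Y=2, X=0, W=2, Z=2) weight 1/324
  (U=0, Y=2, X=0, W=3, Z=0) weight 1/324
  (U=0, Y=2, X=0, W=3, Z=1) weight 1/324
  (U=0, Y=2, X=3, W=1, Z=0) weight 1/81
  (U=1, Y=2, X=2, W=1, Z=0) weight 1/324
  … 71 more
Group by X:
  weight(X=0) = 1/12
  weight(X=2) = 1/12
  weight(X=3) = 1/3
Total weight = 1/12 + 1/12 + 1/3 = 1/2
P(X=0 | obs) = 1/12 / 1/2 = 1/6
P(X=2 | obs) = 1/12 / 1/2 = 1/6
P(X=3 | obs) = 1/3 / 1/2 = 2/3

P(X=0) = 1/6, P(X=2) = 1/6, P(X=3) = 2/3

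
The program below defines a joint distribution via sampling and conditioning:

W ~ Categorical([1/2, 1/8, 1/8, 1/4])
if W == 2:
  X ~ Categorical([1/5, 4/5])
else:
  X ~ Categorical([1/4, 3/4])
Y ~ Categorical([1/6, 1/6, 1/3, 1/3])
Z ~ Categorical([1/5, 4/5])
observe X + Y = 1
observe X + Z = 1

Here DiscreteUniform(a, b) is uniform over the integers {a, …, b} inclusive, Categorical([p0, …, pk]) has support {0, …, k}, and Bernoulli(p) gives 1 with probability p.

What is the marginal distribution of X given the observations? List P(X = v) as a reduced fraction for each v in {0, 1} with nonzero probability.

Enumerate traces; 8 have nonzero weight after conditioning:
  (W=0, X=0, Y=1, Z=1) weight 1/60
  (W=0, X=1, Y=0, Z=0) weight 1/80
  (W=1, X=0, Y=1, Z=1) weight 1/240
  (W=1, X=1, Y=0, Z=0) weight 1/320
  (W=2, X=0, Y=1, Z=1) weight 1/300
  (W=2, X=1, Y=0, Z=0) weight 1/300
  (W=3, X=0, Y=1, Z=1) weight 1/120
  (W=3, X=1, Y=0, Z=0) weight 1/160
Group by X:
  weight(X=0) = 13/400
  weight(X=1) = 121/4800
Total weight = 13/400 + 121/4800 = 277/4800
P(X=0 | obs) = 13/400 / 277/4800 = 156/277
P(X=1 | obs) = 121/4800 / 277/4800 = 121/277

P(X=0) = 156/277, P(X=1) = 121/277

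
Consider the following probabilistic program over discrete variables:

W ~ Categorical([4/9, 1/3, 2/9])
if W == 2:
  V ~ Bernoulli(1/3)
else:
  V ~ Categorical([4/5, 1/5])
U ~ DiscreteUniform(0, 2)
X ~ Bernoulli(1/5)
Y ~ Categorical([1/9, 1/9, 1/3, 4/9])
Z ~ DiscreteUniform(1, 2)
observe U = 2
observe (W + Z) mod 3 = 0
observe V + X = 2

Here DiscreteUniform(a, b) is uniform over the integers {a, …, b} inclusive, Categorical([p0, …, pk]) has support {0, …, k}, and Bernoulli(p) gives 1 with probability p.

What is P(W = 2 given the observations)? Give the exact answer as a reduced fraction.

Enumerate traces; 8 have nonzero weight after conditioning:
  (W=1, V=1, U=2, X=1, Y=0, Z=2) weight 1/4050
  (W=1, V=1, U=2, X=1, Y=1, Z=2) weight 1/4050
  (W=1, V=1, U=2, X=1, Y=2, Z=2) weight 1/1350
  (W=1, V=1, U=2, X=1, Y=3, Z=2) weight 2/2025
  (W=2, V=1, U=2, X=1, Y=0, Z=1) weight 1/3645
  (W=2, V=1, U=2, X=1, Y=1, Z=1) weight 1/3645
  (W=2, V=1, U=2, X=1, Y=2, Z=1) weight 1/1215
  (W=2, V=1, U=2, X=1, Y=3, Z=1) weight 4/3645
Group by W:
  weight(W=1) = 1/450
  weight(W=2) = 1/405
Total weight = 1/450 + 1/405 = 19/4050
P(W=1 | obs) = 1/450 / 19/4050 = 9/19
P(W=2 | obs) = 1/405 / 19/4050 = 10/19

P(W = 2 | obs) = 10/19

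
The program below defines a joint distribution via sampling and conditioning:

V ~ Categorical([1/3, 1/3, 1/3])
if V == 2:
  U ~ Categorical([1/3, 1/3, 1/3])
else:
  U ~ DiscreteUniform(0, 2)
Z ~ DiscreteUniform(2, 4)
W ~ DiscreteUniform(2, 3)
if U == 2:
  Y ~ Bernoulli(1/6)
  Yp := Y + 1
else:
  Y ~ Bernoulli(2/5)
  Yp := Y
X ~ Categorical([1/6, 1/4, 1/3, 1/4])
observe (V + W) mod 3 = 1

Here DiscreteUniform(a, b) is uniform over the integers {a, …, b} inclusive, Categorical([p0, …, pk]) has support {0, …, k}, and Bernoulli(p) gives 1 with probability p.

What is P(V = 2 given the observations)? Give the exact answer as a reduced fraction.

Enumerate traces; 144 have nonzero weight after conditioning:
  (V=1, U=0, Z=2, W=3, Y=0, X=0) weight 1/540
  (V=1, U=0, Z=2, W=3, Y=0, X=1) weight 1/360
  (V=1, U=0, Z=2, W=3, Y=0, X=2) weight 1/270
  (V=1, U=0, Z=2, W=3, Y=0, X=3) weight 1/360
  (V=1, U=0, Z=2, W=3, Y=1, X=0) weight 1/810
  (V=1, U=0, Z=2, W=3, Y=1, X=1) weight 1/540
  (V=1, U=0, Z=2, W=3, Y=1, X=2) weight 1/405
  (V=1, U=0, Z=2, W=3, Y=1, X=3) weight 1/540
  (V=2, U=0, Z=2, W=2, Y=0, X=0) weight 1/540
  … 135 more
Group by V:
  weight(V=1) = 1/6
  weight(V=2) = 1/6
Total weight = 1/6 + 1/6 = 1/3
P(V=1 | obs) = 1/6 / 1/3 = 1/2
P(V=2 | obs) = 1/6 / 1/3 = 1/2

P(V = 2 | obs) = 1/2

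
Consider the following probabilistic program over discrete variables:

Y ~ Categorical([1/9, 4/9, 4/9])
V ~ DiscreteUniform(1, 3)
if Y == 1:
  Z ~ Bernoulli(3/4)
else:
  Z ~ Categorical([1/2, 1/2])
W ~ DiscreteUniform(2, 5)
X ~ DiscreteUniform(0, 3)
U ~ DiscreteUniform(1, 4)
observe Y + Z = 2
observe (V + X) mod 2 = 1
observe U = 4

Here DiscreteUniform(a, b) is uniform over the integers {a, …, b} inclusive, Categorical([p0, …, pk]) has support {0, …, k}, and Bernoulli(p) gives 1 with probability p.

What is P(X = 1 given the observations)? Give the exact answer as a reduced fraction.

Enumerate traces; 48 have nonzero weight after conditioning:
  (Y=1, V=1, Z=1, W=2, X=0, U=4) weight 1/576
  (Y=1, V=1, Z=1, W=2, X=2, U=4) weight 1/576
  (Y=1, V=1, Z=1, W=3, X=0, U=4) weight 1/576
  (Y=1, V=1, Z=1, W=3, X=2, U=4) weight 1/576
  (Y=1, V=1, Z=1, W=4, X=0, U=4) weight 1/576
  (Y=1, V=1, Z=1, W=4, X=2, U=4) weight 1/576
  (Y=1, V=1, Z=1, W=5, X=0, U=4) weight 1/576
  (Y=1, V=1, Z=1, W=5, X=2, U=4) weight 1/576
  (Y=1, V=2, Z=1, W=2, X=1, U=4) weight 1/576
  (Y=1, V=2, Z=1, W=2, X=3, U=4) weight 1/576
  … 38 more
Group by X:
  weight(X=0) = 5/216
  weight(X=1) = 5/432
  weight(X=2) = 5/216
  weight(X=3) = 5/432
Total weight = 5/216 + 5/432 + 5/216 + 5/432 = 5/72
P(X=0 | obs) = 5/216 / 5/72 = 1/3
P(X=1 | obs) = 5/432 / 5/72 = 1/6
P(X=2 | obs) = 5/216 / 5/72 = 1/3
P(X=3 | obs) = 5/432 / 5/72 = 1/6

P(X = 1 | obs) = 1/6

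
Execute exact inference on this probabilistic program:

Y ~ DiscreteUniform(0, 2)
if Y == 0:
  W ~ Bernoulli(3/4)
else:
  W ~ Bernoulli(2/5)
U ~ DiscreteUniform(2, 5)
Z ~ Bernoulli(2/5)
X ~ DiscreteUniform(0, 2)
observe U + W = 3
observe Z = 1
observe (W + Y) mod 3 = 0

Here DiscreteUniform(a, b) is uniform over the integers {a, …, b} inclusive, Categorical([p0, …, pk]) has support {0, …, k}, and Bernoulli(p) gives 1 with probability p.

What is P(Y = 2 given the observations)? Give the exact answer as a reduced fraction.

Enumerate traces; 6 have nonzero weight after conditioning:
  (Y=0, W=0, U=3, Z=1, X=0) weight 1/360
  (Y=0, W=0, U=3, Z=1, X=1) weight 1/360
  (Y=0, W=0, U=3, Z=1, X=2) weight 1/360
  (Y=2, W=1, U=2, Z=1, X=0) weight 1/225
  (Y=2, W=1, U=2, Z=1, X=1) weight 1/225
  (Y=2, W=1, U=2, Z=1, X=2) weight 1/225
Group by Y:
  weight(Y=0) = 1/120
  weight(Y=2) = 1/75
Total weight = 1/120 + 1/75 = 13/600
P(Y=0 | obs) = 1/120 / 13/600 = 5/13
P(Y=2 | obs) = 1/75 / 13/600 = 8/13

P(Y = 2 | obs) = 8/13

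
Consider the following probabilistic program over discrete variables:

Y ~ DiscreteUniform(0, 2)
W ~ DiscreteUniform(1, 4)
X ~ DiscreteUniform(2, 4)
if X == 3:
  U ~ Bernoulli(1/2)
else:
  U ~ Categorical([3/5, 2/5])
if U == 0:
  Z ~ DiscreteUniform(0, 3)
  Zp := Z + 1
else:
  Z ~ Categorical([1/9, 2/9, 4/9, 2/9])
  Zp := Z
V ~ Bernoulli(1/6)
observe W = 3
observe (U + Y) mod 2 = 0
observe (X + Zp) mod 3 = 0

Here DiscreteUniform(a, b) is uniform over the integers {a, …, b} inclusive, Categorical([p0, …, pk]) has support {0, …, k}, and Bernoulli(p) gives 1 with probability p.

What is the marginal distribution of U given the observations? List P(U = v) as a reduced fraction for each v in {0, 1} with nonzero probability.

P(U=0) = 69/95, P(U=1) = 26/95

Enumerate traces; 24 have nonzero weight after conditioning:
  (Y=0, W=3, X=2, U=0, Z=0, V=0) weight 1/288
  (Y=0, W=3, X=2, U=0, Z=0, V=1) weight 1/1440
  (Y=0, W=3, X=2, U=0, Z=3, V=0) weight 1/288
  (Y=0, W=3, X=2, U=0, Z=3, V=1) weight 1/1440
  (Y=0, W=3, X=3, U=0, Z=2, V=0) weight 5/1728
  (Y=0, W=3, X=3, U=0, Z=2, V=1) weight 1/1728
  (Y=0, W=3, X=4, U=0, Z=1, V=0) weight 1/288
  (Y=0, W=3, X=4, U=0, Z=1, V=1) weight 1/1440
  (Y=1, W=3, X=2, U=1, Z=1, V=0) weight 1/486
  … 15 more
Group by U:
  weight(U=0) = 23/720
  weight(U=1) = 13/1080
Total weight = 23/720 + 13/1080 = 19/432
P(U=0 | obs) = 23/720 / 19/432 = 69/95
P(U=1 | obs) = 13/1080 / 19/432 = 26/95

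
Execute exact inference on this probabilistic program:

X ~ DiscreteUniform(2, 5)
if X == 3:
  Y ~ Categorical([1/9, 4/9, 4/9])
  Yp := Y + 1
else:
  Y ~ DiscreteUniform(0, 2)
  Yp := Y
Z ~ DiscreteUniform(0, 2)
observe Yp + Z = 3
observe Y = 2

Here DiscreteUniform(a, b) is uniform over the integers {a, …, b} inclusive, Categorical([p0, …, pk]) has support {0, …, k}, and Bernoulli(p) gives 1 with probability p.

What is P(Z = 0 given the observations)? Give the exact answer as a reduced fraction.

Enumerate traces; 4 have nonzero weight after conditioning:
  (X=2, Y=2, Z=1) weight 1/36
  (X=3, Y=2, Z=0) weight 1/27
  (X=4, Y=2, Z=1) weight 1/36
  (X=5, Y=2, Z=1) weight 1/36
Group by Z:
  weight(Z=0) = 1/27
  weight(Z=1) = 1/12
Total weight = 1/27 + 1/12 = 13/108
P(Z=0 | obs) = 1/27 / 13/108 = 4/13
P(Z=1 | obs) = 1/12 / 13/108 = 9/13

P(Z = 0 | obs) = 4/13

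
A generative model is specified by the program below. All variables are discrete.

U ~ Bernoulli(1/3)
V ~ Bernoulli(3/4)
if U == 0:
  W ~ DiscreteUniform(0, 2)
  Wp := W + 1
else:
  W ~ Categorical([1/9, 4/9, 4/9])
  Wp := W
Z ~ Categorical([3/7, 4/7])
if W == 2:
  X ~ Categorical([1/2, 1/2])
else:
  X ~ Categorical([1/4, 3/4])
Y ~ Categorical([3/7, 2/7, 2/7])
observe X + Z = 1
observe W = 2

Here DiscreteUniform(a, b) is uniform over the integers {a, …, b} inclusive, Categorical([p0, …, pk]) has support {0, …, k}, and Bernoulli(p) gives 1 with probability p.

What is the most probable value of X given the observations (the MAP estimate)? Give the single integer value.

Enumerate traces; 24 have nonzero weight after conditioning:
  (U=0, V=0, W=2, Z=0, X=1, Y=0) weight 1/196
  (U=0, V=0, W=2, Z=0, X=1, Y=1) weight 1/294
  (U=0, V=0, W=2, Z=0, X=1, Y=2) weight 1/294
  (U=0, V=0, W=2, Z=1, X=0, Y=0) weight 1/147
  (U=0, V=0, W=2, Z=1, X=0, Y=1) weight 2/441
  (U=0, V=0, W=2, Z=1, X=0, Y=2) weight 2/441
  (U=0, V=1, W=2, Z=0, X=1, Y=0) weight 3/196
  (U=0, V=1, W=2, Z=0, X=1, Y=1) weight 1/98
  … 16 more
Group by X:
  weight(X=0) = 20/189
  weight(X=1) = 5/63
Total weight = 20/189 + 5/63 = 5/27
P(X=0 | obs) = 20/189 / 5/27 = 4/7
P(X=1 | obs) = 5/63 / 5/27 = 3/7
argmax = 0

argmax_v P(X = v | obs) = 0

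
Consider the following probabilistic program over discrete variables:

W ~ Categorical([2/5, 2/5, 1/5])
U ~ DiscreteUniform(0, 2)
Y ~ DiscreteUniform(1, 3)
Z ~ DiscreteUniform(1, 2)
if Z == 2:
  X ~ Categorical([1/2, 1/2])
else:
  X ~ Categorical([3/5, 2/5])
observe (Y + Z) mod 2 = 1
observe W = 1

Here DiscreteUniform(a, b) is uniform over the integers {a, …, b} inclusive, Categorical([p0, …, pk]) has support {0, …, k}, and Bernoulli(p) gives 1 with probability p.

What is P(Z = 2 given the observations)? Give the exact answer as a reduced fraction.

P(Z = 2 | obs) = 2/3

Enumerate traces; 18 have nonzero weight after conditioning:
  (W=1, U=0, Y=1, Z=2, X=0) weight 1/90
  (W=1, U=0, Y=1, Z=2, X=1) weight 1/90
  (W=1, U=0, Y=2, Z=1, X=0) weight 1/75
  (W=1, U=0, Y=2, Z=1, X=1) weight 2/225
  (W=1, U=0, Y=3, Z=2, X=0) weight 1/90
  (W=1, U=0, Y=3, Z=2, X=1) weight 1/90
  (W=1, U=1, Y=1, Z=2, X=0) weight 1/90
  (W=1, U=1, Y=1, Z=2, X=1) weight 1/90
  … 10 more
Group by Z:
  weight(Z=1) = 1/15
  weight(Z=2) = 2/15
Total weight = 1/15 + 2/15 = 1/5
P(Z=1 | obs) = 1/15 / 1/5 = 1/3
P(Z=2 | obs) = 2/15 / 1/5 = 2/3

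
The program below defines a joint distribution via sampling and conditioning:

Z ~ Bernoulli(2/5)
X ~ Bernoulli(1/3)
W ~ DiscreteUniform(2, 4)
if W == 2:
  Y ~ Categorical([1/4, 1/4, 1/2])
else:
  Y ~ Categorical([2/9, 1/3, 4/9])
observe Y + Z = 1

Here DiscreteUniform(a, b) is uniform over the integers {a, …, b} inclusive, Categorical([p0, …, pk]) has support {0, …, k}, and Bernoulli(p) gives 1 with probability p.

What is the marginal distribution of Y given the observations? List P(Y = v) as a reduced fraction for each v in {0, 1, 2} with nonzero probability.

Enumerate traces; 12 have nonzero weight after conditioning:
  (Z=0, X=0, W=2, Y=1) weight 1/30
  (Z=0, X=0, W=3, Y=1) weight 2/45
  (Z=0, X=0, W=4, Y=1) weight 2/45
  (Z=0, X=1, W=2, Y=1) weight 1/60
  (Z=0, X=1, W=3, Y=1) weight 1/45
  (Z=0, X=1, W=4, Y=1) weight 1/45
  (Z=1, X=0, W=2, Y=0) weight 1/45
  (Z=1, X=0, W=3, Y=0) weight 8/405
  … 4 more
Group by Y:
  weight(Y=0) = 5/54
  weight(Y=1) = 11/60
Total weight = 5/54 + 11/60 = 149/540
P(Y=0 | obs) = 5/54 / 149/540 = 50/149
P(Y=1 | obs) = 11/60 / 149/540 = 99/149

P(Y=0) = 50/149, P(Y=1) = 99/149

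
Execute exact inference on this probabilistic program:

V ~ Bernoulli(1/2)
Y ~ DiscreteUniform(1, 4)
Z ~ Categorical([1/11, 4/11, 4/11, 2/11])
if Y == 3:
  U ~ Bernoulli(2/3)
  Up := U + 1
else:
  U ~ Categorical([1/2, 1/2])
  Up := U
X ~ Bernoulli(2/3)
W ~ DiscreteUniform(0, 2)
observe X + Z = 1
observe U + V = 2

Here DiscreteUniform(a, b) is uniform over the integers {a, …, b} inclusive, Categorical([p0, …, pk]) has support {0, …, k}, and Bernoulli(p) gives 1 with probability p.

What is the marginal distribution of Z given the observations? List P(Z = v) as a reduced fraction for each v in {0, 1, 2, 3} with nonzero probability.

Enumerate traces; 24 have nonzero weight after conditioning:
  (V=1, Y=1, Z=0, U=1, X=1, W=0) weight 1/792
  (V=1, Y=1, Z=0, U=1, X=1, W=1) weight 1/792
  (V=1, Y=1, Z=0, U=1, X=1, W=2) weight 1/792
  (V=1, Y=1, Z=1, U=1, X=0, W=0) weight 1/396
  (V=1, Y=1, Z=1, U=1, X=0, W=1) weight 1/396
  (V=1, Y=1, Z=1, U=1, X=0, W=2) weight 1/396
  (V=1, Y=2, Z=0, U=1, X=1, W=0) weight 1/792
  (V=1, Y=2, Z=0, U=1, X=1, W=1) weight 1/792
  … 16 more
Group by Z:
  weight(Z=0) = 13/792
  weight(Z=1) = 13/396
Total weight = 13/792 + 13/396 = 13/264
P(Z=0 | obs) = 13/792 / 13/264 = 1/3
P(Z=1 | obs) = 13/396 / 13/264 = 2/3

P(Z=0) = 1/3, P(Z=1) = 2/3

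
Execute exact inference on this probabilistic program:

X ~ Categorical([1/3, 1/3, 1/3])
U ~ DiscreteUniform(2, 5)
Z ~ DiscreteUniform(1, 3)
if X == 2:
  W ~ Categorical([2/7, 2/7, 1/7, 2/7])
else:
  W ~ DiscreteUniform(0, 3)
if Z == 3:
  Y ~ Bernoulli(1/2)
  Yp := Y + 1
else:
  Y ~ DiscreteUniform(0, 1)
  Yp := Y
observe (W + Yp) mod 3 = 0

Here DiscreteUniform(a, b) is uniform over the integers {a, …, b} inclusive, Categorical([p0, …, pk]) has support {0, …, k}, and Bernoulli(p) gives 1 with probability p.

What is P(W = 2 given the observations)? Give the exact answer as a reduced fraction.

P(W = 2 | obs) = 27/82

Enumerate traces; 96 have nonzero weight after conditioning:
  (X=0, U=2, Z=1, W=0, Y=0) weight 1/288
  (X=0, U=2, Z=1, W=2, Y=1) weight 1/288
  (X=0, U=2, Z=1, W=3, Y=0) weight 1/288
  (X=0, U=2, Z=2, W=0, Y=0) weight 1/288
  (X=0, U=2, Z=2, W=2, Y=1) weight 1/288
  (X=0, U=2, Z=2, W=3, Y=0) weight 1/288
  (X=0, U=2, Z=3, W=1, Y=1) weight 1/288
  (X=0, U=2, Z=3, W=2, Y=0) weight 1/288
  … 88 more
Group by W:
  weight(W=0) = 11/126
  weight(W=1) = 11/252
  weight(W=2) = 3/28
  weight(W=3) = 11/126
Total weight = 11/126 + 11/252 + 3/28 + 11/126 = 41/126
P(W=0 | obs) = 11/126 / 41/126 = 11/41
P(W=1 | obs) = 11/252 / 41/126 = 11/82
P(W=2 | obs) = 3/28 / 41/126 = 27/82
P(W=3 | obs) = 11/126 / 41/126 = 11/41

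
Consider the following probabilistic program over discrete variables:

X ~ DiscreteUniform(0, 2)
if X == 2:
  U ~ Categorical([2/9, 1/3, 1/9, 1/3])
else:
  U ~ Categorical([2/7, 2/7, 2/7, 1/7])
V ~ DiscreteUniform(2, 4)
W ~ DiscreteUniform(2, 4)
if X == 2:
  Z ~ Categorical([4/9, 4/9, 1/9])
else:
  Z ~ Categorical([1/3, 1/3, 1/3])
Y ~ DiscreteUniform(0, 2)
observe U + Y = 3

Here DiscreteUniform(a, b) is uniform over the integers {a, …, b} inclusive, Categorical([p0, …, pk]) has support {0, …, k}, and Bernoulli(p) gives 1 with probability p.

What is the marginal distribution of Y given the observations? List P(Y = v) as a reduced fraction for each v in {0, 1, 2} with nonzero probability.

P(Y=0) = 39/139, P(Y=1) = 43/139, P(Y=2) = 57/139

Enumerate traces; 243 have nonzero weight after conditioning:
  (X=0, U=1, V=2, W=2, Z=0, Y=2) weight 2/1701
  (X=0, U=1, V=2, W=2, Z=1, Y=2) weight 2/1701
  (X=0, U=1, V=2, W=2, Z=2, Y=2) weight 2/1701
  (X=0, U=1, V=2, W=3, Z=0, Y=2) weight 2/1701
  (X=0, U=1, V=2, W=3, Z=1, Y=2) weight 2/1701
  (X=0, U=1, V=2, W=3, Z=2, Y=2) weight 2/1701
  (X=0, U=1, V=2, W=4, Z=0, Y=2) weight 2/1701
  (X=0, U=1, V=2, W=4, Z=1, Y=2) weight 2/1701
  (X=0, U=2, V=2, W=2, Z=0, Y=1) weight 2/1701
  (X=0, U=3, V=2, W=2, Z=0, Y=0) weight 1/1701
  … 233 more
Group by Y:
  weight(Y=0) = 13/189
  weight(Y=1) = 43/567
  weight(Y=2) = 19/189
Total weight = 13/189 + 43/567 + 19/189 = 139/567
P(Y=0 | obs) = 13/189 / 139/567 = 39/139
P(Y=1 | obs) = 43/567 / 139/567 = 43/139
P(Y=2 | obs) = 19/189 / 139/567 = 57/139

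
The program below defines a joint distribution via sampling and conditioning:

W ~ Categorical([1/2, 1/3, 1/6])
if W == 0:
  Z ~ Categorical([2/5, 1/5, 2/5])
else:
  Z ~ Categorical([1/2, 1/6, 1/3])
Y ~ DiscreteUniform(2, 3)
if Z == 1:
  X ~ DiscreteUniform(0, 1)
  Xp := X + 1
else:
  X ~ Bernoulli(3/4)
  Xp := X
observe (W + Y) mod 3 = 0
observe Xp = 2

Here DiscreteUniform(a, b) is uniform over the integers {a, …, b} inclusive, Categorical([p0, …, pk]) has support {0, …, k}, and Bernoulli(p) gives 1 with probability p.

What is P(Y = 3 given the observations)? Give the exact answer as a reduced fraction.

Enumerate traces; 2 have nonzero weight after conditioning:
  (W=0, Z=1, Y=3, X=1) weight 1/40
  (W=1, Z=1, Y=2, X=1) weight 1/72
Group by Y:
  weight(Y=2) = 1/72
  weight(Y=3) = 1/40
Total weight = 1/72 + 1/40 = 7/180
P(Y=2 | obs) = 1/72 / 7/180 = 5/14
P(Y=3 | obs) = 1/40 / 7/180 = 9/14

P(Y = 3 | obs) = 9/14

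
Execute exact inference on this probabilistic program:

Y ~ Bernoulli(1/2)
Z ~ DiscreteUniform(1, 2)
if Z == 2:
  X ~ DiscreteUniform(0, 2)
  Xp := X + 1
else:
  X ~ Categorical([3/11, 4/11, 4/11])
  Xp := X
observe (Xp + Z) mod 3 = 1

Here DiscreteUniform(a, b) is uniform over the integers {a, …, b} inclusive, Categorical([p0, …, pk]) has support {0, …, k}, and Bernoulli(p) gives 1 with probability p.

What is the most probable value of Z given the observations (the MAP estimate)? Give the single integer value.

Enumerate traces; 4 have nonzero weight after conditioning:
  (Y=0, Z=1, X=0) weight 3/44
  (Y=0, Z=2, X=1) weight 1/12
  (Y=1, Z=1, X=0) weight 3/44
  (Y=1, Z=2, X=1) weight 1/12
Group by Z:
  weight(Z=1) = 3/22
  weight(Z=2) = 1/6
Total weight = 3/22 + 1/6 = 10/33
P(Z=1 | obs) = 3/22 / 10/33 = 9/20
P(Z=2 | obs) = 1/6 / 10/33 = 11/20
argmax = 2

argmax_v P(Z = v | obs) = 2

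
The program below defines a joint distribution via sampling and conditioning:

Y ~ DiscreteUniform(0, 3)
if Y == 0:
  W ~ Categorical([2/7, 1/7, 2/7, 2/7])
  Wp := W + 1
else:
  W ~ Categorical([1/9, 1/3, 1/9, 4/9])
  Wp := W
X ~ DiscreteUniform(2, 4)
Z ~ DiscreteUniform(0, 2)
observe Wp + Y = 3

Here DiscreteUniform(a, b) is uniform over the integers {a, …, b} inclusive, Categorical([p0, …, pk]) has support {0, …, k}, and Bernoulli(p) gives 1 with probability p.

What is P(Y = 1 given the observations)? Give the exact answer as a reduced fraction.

Enumerate traces; 36 have nonzero weight after conditioning:
  (Y=0, W=2, X=2, Z=0) weight 1/126
  (Y=0, W=2, X=2, Z=1) weight 1/126
  (Y=0, W=2, X=2, Z=2) weight 1/126
  (Y=0, W=2, X=3, Z=0) weight 1/126
  (Y=0, W=2, X=3, Z=1) weight 1/126
  (Y=0, W=2, X=3, Z=2) weight 1/126
  (Y=0, W=2, X=4, Z=0) weight 1/126
  (Y=0, W=2, X=4, Z=1) weight 1/126
  (Y=1, W=2, X=2, Z=0) weight 1/324
  (Y=2, W=1, X=2, Z=0) weight 1/108
  … 26 more
Group by Y:
  weight(Y=0) = 1/14
  weight(Y=1) = 1/36
  weight(Y=2) = 1/12
  weight(Y=3) = 1/36
Total weight = 1/14 + 1/36 + 1/12 + 1/36 = 53/252
P(Y=0 | obs) = 1/14 / 53/252 = 18/53
P(Y=1 | obs) = 1/36 / 53/252 = 7/53
P(Y=2 | obs) = 1/12 / 53/252 = 21/53
P(Y=3 | obs) = 1/36 / 53/252 = 7/53

P(Y = 1 | obs) = 7/53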